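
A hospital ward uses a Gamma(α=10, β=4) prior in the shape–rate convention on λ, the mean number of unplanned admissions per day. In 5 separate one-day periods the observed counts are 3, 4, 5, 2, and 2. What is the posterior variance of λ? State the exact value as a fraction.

26/81

Total count: 3 + 4 + 5 + 2 + 2 = 16.
Total exposure: 5 days.
Gamma(α, β) with Poisson data over total exposure Σt gives posterior Gamma(α+Σx, β+Σt) = Gamma(26, 9).
Posterior variance = α'/β'² = 26/81.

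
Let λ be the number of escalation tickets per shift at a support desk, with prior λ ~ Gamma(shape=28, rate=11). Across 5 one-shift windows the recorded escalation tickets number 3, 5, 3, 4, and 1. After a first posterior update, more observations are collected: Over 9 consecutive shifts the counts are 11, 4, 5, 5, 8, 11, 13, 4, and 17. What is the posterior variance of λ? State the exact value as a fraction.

Total count: 3 + 5 + 3 + 4 + 1 = 16.
Total exposure: 5 shifts.
After the first batch: Gamma(28 + 16, 11 + 5) = Gamma(44, 16).
Total count: 11 + 4 + 5 + 5 + 8 + 11 + 13 + 4 + 17 = 78.
Total exposure: 9 shifts.
After the second batch: Gamma(44 + 78, 16 + 9) = Gamma(122, 25).
Posterior variance = α'/β'² = 122/625.

122/625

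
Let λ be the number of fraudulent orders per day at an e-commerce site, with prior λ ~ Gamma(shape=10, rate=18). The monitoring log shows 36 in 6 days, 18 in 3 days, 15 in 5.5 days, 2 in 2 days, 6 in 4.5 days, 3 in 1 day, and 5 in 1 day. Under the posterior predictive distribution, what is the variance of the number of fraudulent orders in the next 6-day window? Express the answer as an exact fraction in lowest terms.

Total count: 36 + 18 + 15 + 2 + 6 + 3 + 5 = 85.
Total exposure: 6 + 3 + 5.5 + 2 + 4.5 + 1 + 1 = 23 days.
Gamma(α, β) with Poisson data over total exposure Σt gives posterior Gamma(α+Σx, β+Σt) = Gamma(95, 41).
The posterior predictive for a window of length T is Negative Binomial with variance T·α'·(β'+T)/β'² = 6·95·47/1681 = 26790/1681.

26790/1681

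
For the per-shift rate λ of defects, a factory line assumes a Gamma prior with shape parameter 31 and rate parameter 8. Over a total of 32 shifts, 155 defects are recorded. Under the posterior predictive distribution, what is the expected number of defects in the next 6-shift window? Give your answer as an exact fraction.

Total count 155 over total exposure 32 shifts.
Conjugate update: add total count to the shape and total exposure to the rate, giving Gamma(186, 40).
Predictive mean over a 6-shift window = T·E[λ|data] = 6·186/40 = 279/10.

279/10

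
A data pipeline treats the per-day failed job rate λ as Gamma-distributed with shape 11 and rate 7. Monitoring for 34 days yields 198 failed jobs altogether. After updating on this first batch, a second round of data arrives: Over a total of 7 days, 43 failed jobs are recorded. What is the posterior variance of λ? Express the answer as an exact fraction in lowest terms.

Total count 198 over total exposure 34 days.
After the first batch: Gamma(11 + 198, 7 + 34) = Gamma(209, 41).
Total count 43 over total exposure 7 days.
After the second batch: Gamma(209 + 43, 41 + 7) = Gamma(252, 48).
Posterior variance = α'/β'² = 252/2304 = 7/64.

7/64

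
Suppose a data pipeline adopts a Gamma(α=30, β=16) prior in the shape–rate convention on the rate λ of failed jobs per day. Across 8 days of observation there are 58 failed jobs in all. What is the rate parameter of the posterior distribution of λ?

Total count 58 over total exposure 8 days.
Gamma(α, β) with Poisson data over total exposure Σt gives posterior Gamma(α+Σx, β+Σt) = Gamma(88, 24).

24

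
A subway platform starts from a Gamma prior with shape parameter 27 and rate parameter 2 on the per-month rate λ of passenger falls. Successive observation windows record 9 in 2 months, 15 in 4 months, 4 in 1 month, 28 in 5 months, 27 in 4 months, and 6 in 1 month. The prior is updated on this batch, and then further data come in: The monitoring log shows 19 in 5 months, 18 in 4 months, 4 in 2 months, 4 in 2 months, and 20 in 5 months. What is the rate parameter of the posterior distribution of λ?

Total count: 9 + 15 + 4 + 28 + 27 + 6 = 89.
Total exposure: 2 + 4 + 1 + 5 + 4 + 1 = 17 months.
After the first batch: Gamma(27 + 89, 2 + 17) = Gamma(116, 19).
Total count: 19 + 18 + 4 + 4 + 20 = 65.
Total exposure: 5 + 4 + 2 + 2 + 5 = 18 months.
After the second batch: Gamma(116 + 65, 19 + 18) = Gamma(181, 37).

37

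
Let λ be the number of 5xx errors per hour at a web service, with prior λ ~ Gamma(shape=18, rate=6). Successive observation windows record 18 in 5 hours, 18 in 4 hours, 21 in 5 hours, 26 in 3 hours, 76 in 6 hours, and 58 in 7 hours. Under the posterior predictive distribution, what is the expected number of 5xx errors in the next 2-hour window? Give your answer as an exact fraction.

Total count: 18 + 18 + 21 + 26 + 76 + 58 = 217.
Total exposure: 5 + 4 + 5 + 3 + 6 + 7 = 30 hours.
By Gamma–Poisson conjugacy, the posterior is Gamma(α + Σx, β + Σt) = Gamma(18 + 217, 6 + 30) = Gamma(235, 36).
Predictive mean over a 2-hour window = T·E[λ|data] = 2·235/36 = 235/18.

235/18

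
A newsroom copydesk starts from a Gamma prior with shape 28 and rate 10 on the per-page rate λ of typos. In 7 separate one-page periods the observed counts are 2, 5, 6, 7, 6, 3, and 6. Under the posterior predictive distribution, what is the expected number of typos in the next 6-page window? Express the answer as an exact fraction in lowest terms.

Total count: 2 + 5 + 6 + 7 + 6 + 3 + 6 = 35.
Total exposure: 7 pages.
By Gamma–Poisson conjugacy, the posterior is Gamma(α + Σx, β + Σt) = Gamma(28 + 35, 10 + 7) = Gamma(63, 17).
Predictive mean over a 6-page window = T·E[λ|data] = 6·63/17 = 378/17.

378/17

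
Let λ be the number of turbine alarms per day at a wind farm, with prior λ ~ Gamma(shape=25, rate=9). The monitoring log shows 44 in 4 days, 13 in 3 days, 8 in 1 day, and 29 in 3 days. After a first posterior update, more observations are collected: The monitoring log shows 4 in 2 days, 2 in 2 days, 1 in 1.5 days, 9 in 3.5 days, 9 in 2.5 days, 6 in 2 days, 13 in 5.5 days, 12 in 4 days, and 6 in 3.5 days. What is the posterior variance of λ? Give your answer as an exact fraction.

724/8649

Total count: 44 + 13 + 8 + 29 = 94.
Total exposure: 4 + 3 + 1 + 3 = 11 days.
After the first batch: Gamma(25 + 94, 9 + 11) = Gamma(119, 20).
Total count: 4 + 2 + 1 + 9 + 9 + 6 + 13 + 12 + 6 = 62.
Total exposure: 2 + 2 + 1.5 + 3.5 + 2.5 + 2 + 5.5 + 4 + 3.5 = 26.5 days.
After the second batch: Gamma(119 + 62, 20 + 26.5) = Gamma(181, 93/2).
Posterior variance = α'/β'² = 181/(8649/4) = 724/8649.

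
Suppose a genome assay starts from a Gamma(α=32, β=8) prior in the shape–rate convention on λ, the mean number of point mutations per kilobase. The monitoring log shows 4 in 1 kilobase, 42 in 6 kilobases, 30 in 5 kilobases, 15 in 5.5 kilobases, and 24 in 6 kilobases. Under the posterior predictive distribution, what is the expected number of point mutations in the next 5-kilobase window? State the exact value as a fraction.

70/3

Total count: 4 + 42 + 30 + 15 + 24 = 115.
Total exposure: 1 + 6 + 5 + 5.5 + 6 = 23.5 kilobases.
Conjugate update: add total count to the shape and total exposure to the rate, giving Gamma(147, 63/2).
Predictive mean over a 5-kilobase window = T·E[λ|data] = 5·147/(63/2) = 70/3.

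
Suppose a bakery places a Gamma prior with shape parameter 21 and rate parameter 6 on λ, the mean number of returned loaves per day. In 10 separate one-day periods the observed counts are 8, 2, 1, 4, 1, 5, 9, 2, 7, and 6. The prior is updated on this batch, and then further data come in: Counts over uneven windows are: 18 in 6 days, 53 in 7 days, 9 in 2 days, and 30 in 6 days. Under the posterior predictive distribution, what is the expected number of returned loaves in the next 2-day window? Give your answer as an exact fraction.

Total count: 8 + 2 + 1 + 4 + 1 + 5 + 9 + 2 + 7 + 6 = 45.
Total exposure: 10 days.
After the first batch: Gamma(21 + 45, 6 + 10) = Gamma(66, 16).
Total count: 18 + 53 + 9 + 30 = 110.
Total exposure: 6 + 7 + 2 + 6 = 21 days.
After the second batch: Gamma(66 + 110, 16 + 21) = Gamma(176, 37).
Predictive mean over a 2-day window = T·E[λ|data] = 2·176/37 = 352/37.

352/37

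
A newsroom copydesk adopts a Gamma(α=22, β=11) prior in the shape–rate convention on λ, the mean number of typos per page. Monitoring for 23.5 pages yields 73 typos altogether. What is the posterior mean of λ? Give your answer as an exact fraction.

190/69

Total count 73 over total exposure 23.5 pages.
Gamma(α, β) with Poisson data over total exposure Σt gives posterior Gamma(α+Σx, β+Σt) = Gamma(95, 69/2).
Posterior mean = α'/β' = 95/(69/2) = 190/69.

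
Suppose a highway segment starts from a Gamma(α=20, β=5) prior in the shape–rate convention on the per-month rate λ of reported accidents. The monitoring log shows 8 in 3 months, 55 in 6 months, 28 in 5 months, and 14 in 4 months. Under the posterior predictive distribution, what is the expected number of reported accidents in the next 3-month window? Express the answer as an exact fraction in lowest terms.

375/23

Total count: 8 + 55 + 28 + 14 = 105.
Total exposure: 3 + 6 + 5 + 4 = 18 months.
Posterior: α' = 20 + 105 = 125, β' = 5 + 18 = 23.
Predictive mean over a 3-month window = T·E[λ|data] = 3·125/23 = 375/23.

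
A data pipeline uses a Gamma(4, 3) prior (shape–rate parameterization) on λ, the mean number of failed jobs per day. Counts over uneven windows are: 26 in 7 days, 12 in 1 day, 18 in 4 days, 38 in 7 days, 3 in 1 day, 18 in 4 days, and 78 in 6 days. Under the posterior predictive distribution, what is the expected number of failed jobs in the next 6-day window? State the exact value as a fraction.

Total count: 26 + 12 + 18 + 38 + 3 + 18 + 78 = 193.
Total exposure: 7 + 1 + 4 + 7 + 1 + 4 + 6 = 30 days.
By Gamma–Poisson conjugacy, the posterior is Gamma(α + Σx, β + Σt) = Gamma(4 + 193, 3 + 30) = Gamma(197, 33).
Predictive mean over a 6-day window = T·E[λ|data] = 6·197/33 = 394/11.

394/11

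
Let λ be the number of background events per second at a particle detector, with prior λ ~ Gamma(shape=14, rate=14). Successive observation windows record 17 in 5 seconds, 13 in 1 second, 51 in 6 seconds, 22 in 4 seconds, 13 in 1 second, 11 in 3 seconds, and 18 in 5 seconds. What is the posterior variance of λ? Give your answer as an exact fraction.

53/507

Total count: 17 + 13 + 51 + 22 + 13 + 11 + 18 = 145.
Total exposure: 5 + 1 + 6 + 4 + 1 + 3 + 5 = 25 seconds.
Posterior: α' = 14 + 145 = 159, β' = 14 + 25 = 39.
Posterior variance = α'/β'² = 159/1521 = 53/507.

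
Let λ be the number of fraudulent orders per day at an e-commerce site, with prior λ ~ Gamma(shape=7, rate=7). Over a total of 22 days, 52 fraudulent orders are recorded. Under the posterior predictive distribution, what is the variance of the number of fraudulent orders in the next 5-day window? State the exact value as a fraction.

10030/841

Total count 52 over total exposure 22 days.
By Gamma–Poisson conjugacy, the posterior is Gamma(α + Σx, β + Σt) = Gamma(7 + 52, 7 + 22) = Gamma(59, 29).
The posterior predictive for a window of length T is Negative Binomial with variance T·α'·(β'+T)/β'² = 5·59·34/841 = 10030/841.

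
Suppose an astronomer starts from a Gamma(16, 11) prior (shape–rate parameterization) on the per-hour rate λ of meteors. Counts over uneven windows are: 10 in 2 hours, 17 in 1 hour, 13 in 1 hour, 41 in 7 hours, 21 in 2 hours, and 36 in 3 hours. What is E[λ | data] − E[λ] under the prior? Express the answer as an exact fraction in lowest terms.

Total count: 10 + 17 + 13 + 41 + 21 + 36 = 138.
Total exposure: 2 + 1 + 1 + 7 + 2 + 3 = 16 hours.
By Gamma–Poisson conjugacy, the posterior is Gamma(α + Σx, β + Σt) = Gamma(16 + 138, 11 + 16) = Gamma(154, 27).
Posterior mean = 154/27 = 154/27; prior mean = 16/11 = 16/11. Difference = 154/27 − 16/11 = 1262/297.

1262/297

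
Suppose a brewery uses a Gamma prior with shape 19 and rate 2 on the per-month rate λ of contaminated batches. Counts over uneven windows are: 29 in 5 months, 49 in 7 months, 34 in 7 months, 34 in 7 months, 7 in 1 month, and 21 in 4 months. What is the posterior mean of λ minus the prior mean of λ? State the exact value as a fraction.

-241/66

Total count: 29 + 49 + 34 + 34 + 7 + 21 = 174.
Total exposure: 5 + 7 + 7 + 7 + 1 + 4 = 31 months.
By Gamma–Poisson conjugacy, the posterior is Gamma(α + Σx, β + Σt) = Gamma(19 + 174, 2 + 31) = Gamma(193, 33).
Posterior mean = 193/33 = 193/33; prior mean = 19/2 = 19/2. Difference = 193/33 − 19/2 = -241/66.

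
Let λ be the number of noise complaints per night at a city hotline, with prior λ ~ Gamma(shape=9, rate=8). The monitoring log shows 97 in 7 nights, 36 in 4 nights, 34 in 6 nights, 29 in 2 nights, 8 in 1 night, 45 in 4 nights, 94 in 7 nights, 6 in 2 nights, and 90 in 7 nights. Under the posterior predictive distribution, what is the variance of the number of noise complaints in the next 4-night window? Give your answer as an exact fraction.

Total count: 97 + 36 + 34 + 29 + 8 + 45 + 94 + 6 + 90 = 439.
Total exposure: 7 + 4 + 6 + 2 + 1 + 4 + 7 + 2 + 7 = 40 nights.
By Gamma–Poisson conjugacy, the posterior is Gamma(α + Σx, β + Σt) = Gamma(9 + 439, 8 + 40) = Gamma(448, 48).
The posterior predictive for a window of length T is Negative Binomial with variance T·α'·(β'+T)/β'² = 4·448·52/2304 = 364/9.

364/9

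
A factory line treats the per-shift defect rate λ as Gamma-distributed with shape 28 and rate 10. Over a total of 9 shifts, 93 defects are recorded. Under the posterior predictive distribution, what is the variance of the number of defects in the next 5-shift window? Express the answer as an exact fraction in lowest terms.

Total count 93 over total exposure 9 shifts.
The Gamma prior is conjugate for the Poisson rate, so λ | data ~ Gamma(28+93, 10+9) = Gamma(121, 19).
The posterior predictive for a window of length T is Negative Binomial with variance T·α'·(β'+T)/β'² = 5·121·24/361 = 14520/361.

14520/361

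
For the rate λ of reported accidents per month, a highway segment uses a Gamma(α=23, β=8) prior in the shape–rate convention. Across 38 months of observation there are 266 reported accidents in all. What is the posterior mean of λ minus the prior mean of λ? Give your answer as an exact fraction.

Total count 266 over total exposure 38 months.
Conjugate update: add total count to the shape and total exposure to the rate, giving Gamma(289, 46).
Posterior mean = 289/46 = 289/46; prior mean = 23/8 = 23/8. Difference = 289/46 − 23/8 = 627/184.

627/184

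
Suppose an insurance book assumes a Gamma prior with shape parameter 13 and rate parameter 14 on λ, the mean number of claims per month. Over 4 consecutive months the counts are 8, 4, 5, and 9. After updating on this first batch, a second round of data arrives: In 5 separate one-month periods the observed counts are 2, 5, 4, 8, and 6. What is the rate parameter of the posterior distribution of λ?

Total count: 8 + 4 + 5 + 9 = 26.
Total exposure: 4 months.
After the first batch: Gamma(13 + 26, 14 + 4) = Gamma(39, 18).
Total count: 2 + 5 + 4 + 8 + 6 = 25.
Total exposure: 5 months.
After the second batch: Gamma(39 + 25, 18 + 5) = Gamma(64, 23).

23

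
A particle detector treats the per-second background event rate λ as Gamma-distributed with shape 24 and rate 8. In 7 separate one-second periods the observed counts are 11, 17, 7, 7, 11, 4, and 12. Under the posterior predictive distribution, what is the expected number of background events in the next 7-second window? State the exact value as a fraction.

217/5

Total count: 11 + 17 + 7 + 7 + 11 + 4 + 12 = 69.
Total exposure: 7 seconds.
Gamma(α, β) with Poisson data over total exposure Σt gives posterior Gamma(α+Σx, β+Σt) = Gamma(93, 15).
Predictive mean over a 7-second window = T·E[λ|data] = 7·93/15 = 217/5.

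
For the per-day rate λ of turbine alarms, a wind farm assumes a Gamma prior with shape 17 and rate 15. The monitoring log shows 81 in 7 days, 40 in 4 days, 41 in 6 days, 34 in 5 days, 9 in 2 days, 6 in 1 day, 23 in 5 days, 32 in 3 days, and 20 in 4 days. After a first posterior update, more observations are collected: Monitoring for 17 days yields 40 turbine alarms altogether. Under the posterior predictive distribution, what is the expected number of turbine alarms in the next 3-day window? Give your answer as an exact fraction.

343/23

Total count: 81 + 40 + 41 + 34 + 9 + 6 + 23 + 32 + 20 = 286.
Total exposure: 7 + 4 + 6 + 5 + 2 + 1 + 5 + 3 + 4 = 37 days.
After the first batch: Gamma(17 + 286, 15 + 37) = Gamma(303, 52).
Total count 40 over total exposure 17 days.
After the second batch: Gamma(303 + 40, 52 + 17) = Gamma(343, 69).
Predictive mean over a 3-day window = T·E[λ|data] = 3·343/69 = 343/23.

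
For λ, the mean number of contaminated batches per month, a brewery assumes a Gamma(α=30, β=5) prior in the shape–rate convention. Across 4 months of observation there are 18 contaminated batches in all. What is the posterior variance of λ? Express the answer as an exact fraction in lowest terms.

Total count 18 over total exposure 4 months.
By Gamma–Poisson conjugacy, the posterior is Gamma(α + Σx, β + Σt) = Gamma(30 + 18, 5 + 4) = Gamma(48, 9).
Posterior variance = α'/β'² = 48/81 = 16/27.

16/27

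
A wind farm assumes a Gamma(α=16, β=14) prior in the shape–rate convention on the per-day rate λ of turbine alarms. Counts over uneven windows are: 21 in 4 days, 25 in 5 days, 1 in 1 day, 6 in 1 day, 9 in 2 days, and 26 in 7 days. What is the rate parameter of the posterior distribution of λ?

34

Total count: 21 + 25 + 1 + 6 + 9 + 26 = 88.
Total exposure: 4 + 5 + 1 + 1 + 2 + 7 = 20 days.
By Gamma–Poisson conjugacy, the posterior is Gamma(α + Σx, β + Σt) = Gamma(16 + 88, 14 + 20) = Gamma(104, 34).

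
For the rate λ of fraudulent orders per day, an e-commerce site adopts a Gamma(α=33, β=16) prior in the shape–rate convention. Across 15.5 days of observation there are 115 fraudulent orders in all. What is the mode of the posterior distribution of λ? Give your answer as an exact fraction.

14/3

Total count 115 over total exposure 15.5 days.
The Gamma prior is conjugate for the Poisson rate, so λ | data ~ Gamma(33+115, 16+15.5) = Gamma(148, 63/2).
Posterior mode = (α'−1)/β' = 147/(63/2) = 14/3.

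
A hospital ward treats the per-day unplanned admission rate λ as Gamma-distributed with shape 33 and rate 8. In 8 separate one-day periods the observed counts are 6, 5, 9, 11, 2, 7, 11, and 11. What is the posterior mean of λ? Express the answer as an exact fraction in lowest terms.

95/16

Total count: 6 + 5 + 9 + 11 + 2 + 7 + 11 + 11 = 62.
Total exposure: 8 days.
Conjugate update: add total count to the shape and total exposure to the rate, giving Gamma(95, 16).
Posterior mean = α'/β' = 95/16.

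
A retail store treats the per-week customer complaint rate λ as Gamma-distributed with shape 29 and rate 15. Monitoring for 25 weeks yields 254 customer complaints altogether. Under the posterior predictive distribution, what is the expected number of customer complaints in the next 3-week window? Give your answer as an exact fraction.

849/40

Total count 254 over total exposure 25 weeks.
Gamma(α, β) with Poisson data over total exposure Σt gives posterior Gamma(α+Σx, β+Σt) = Gamma(283, 40).
Predictive mean over a 3-week window = T·E[λ|data] = 3·283/40 = 849/40.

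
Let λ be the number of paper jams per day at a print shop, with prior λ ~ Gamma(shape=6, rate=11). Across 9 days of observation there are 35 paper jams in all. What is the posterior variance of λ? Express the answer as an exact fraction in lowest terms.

Total count 35 over total exposure 9 days.
By Gamma–Poisson conjugacy, the posterior is Gamma(α + Σx, β + Σt) = Gamma(6 + 35, 11 + 9) = Gamma(41, 20).
Posterior variance = α'/β'² = 41/400.

41/400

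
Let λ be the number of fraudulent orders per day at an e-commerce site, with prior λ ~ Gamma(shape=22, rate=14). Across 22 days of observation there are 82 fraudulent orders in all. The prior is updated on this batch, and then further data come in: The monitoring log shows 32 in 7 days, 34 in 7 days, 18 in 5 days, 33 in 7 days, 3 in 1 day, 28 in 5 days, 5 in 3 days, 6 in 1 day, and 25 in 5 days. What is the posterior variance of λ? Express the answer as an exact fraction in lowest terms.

Total count 82 over total exposure 22 days.
After the first batch: Gamma(22 + 82, 14 + 22) = Gamma(104, 36).
Total count: 32 + 34 + 18 + 33 + 3 + 28 + 5 + 6 + 25 = 184.
Total exposure: 7 + 7 + 5 + 7 + 1 + 5 + 3 + 1 + 5 = 41 days.
After the second batch: Gamma(104 + 184, 36 + 41) = Gamma(288, 77).
Posterior variance = α'/β'² = 288/5929.

288/5929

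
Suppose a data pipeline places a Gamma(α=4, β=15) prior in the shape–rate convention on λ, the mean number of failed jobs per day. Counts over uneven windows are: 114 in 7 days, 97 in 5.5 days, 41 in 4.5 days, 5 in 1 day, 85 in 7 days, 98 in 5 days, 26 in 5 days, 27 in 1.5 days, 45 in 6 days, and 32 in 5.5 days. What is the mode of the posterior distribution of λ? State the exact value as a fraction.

Total count: 114 + 97 + 41 + 5 + 85 + 98 + 26 + 27 + 45 + 32 = 570.
Total exposure: 7 + 5.5 + 4.5 + 1 + 7 + 5 + 5 + 1.5 + 6 + 5.5 = 48 days.
Conjugate update: add total count to the shape and total exposure to the rate, giving Gamma(574, 63).
Posterior mode = (α'−1)/β' = 573/63 = 191/21.

191/21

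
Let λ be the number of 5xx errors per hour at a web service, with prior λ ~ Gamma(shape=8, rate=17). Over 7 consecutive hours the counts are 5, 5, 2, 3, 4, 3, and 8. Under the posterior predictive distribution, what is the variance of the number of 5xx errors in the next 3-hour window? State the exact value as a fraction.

Total count: 5 + 5 + 2 + 3 + 4 + 3 + 8 = 30.
Total exposure: 7 hours.
Posterior: α' = 8 + 30 = 38, β' = 17 + 7 = 24.
The posterior predictive for a window of length T is Negative Binomial with variance T·α'·(β'+T)/β'² = 3·38·27/576 = 171/32.

171/32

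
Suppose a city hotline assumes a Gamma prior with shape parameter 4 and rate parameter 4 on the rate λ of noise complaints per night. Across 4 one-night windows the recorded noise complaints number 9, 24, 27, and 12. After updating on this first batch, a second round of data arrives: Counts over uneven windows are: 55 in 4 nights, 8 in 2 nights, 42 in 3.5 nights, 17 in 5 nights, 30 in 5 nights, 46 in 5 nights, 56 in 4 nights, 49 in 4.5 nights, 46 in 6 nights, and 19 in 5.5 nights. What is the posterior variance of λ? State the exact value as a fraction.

592/3675

Total count: 9 + 24 + 27 + 12 = 72.
Total exposure: 4 nights.
After the first batch: Gamma(4 + 72, 4 + 4) = Gamma(76, 8).
Total count: 55 + 8 + 42 + 17 + 30 + 46 + 56 + 49 + 46 + 19 = 368.
Total exposure: 4 + 2 + 3.5 + 5 + 5 + 5 + 4 + 4.5 + 6 + 5.5 = 44.5 nights.
After the second batch: Gamma(76 + 368, 8 + 44.5) = Gamma(444, 105/2).
Posterior variance = α'/β'² = 444/(11025/4) = 592/3675.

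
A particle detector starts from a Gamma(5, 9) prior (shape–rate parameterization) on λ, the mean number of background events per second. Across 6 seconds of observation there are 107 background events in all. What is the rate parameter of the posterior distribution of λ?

Total count 107 over total exposure 6 seconds.
By Gamma–Poisson conjugacy, the posterior is Gamma(α + Σx, β + Σt) = Gamma(5 + 107, 9 + 6) = Gamma(112, 15).

15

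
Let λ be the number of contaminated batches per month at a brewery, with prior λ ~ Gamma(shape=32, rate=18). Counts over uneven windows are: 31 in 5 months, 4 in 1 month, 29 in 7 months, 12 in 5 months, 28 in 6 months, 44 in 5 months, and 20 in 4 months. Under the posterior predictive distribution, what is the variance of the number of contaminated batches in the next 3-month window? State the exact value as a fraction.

3600/289

Total count: 31 + 4 + 29 + 12 + 28 + 44 + 20 = 168.
Total exposure: 5 + 1 + 7 + 5 + 6 + 5 + 4 = 33 months.
Posterior: α' = 32 + 168 = 200, β' = 18 + 33 = 51.
The posterior predictive for a window of length T is Negative Binomial with variance T·α'·(β'+T)/β'² = 3·200·54/2601 = 3600/289.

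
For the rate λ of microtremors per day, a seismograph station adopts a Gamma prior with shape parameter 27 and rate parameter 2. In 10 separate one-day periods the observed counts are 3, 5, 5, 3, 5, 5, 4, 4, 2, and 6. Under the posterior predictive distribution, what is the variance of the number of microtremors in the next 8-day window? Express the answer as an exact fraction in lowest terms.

230/3

Total count: 3 + 5 + 5 + 3 + 5 + 5 + 4 + 4 + 2 + 6 = 42.
Total exposure: 10 days.
Conjugate update: add total count to the shape and total exposure to the rate, giving Gamma(69, 12).
The posterior predictive for a window of length T is Negative Binomial with variance T·α'·(β'+T)/β'² = 8·69·20/144 = 230/3.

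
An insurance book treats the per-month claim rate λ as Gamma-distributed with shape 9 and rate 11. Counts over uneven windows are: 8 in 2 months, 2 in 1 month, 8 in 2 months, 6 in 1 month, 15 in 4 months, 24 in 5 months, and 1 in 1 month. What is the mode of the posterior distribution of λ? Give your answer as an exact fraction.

Total count: 8 + 2 + 8 + 6 + 15 + 24 + 1 = 64.
Total exposure: 2 + 1 + 2 + 1 + 4 + 5 + 1 = 16 months.
Gamma(α, β) with Poisson data over total exposure Σt gives posterior Gamma(α+Σx, β+Σt) = Gamma(73, 27).
Posterior mode = (α'−1)/β' = 72/27 = 8/3.

8/3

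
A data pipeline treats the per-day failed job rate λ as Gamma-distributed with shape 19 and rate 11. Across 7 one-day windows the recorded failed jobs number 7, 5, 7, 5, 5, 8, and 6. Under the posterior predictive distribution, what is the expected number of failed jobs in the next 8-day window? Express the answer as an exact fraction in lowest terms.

Total count: 7 + 5 + 7 + 5 + 5 + 8 + 6 = 43.
Total exposure: 7 days.
The Gamma prior is conjugate for the Poisson rate, so λ | data ~ Gamma(19+43, 11+7) = Gamma(62, 18).
Predictive mean over an 8-day window = T·E[λ|data] = 8·62/18 = 248/9.

248/9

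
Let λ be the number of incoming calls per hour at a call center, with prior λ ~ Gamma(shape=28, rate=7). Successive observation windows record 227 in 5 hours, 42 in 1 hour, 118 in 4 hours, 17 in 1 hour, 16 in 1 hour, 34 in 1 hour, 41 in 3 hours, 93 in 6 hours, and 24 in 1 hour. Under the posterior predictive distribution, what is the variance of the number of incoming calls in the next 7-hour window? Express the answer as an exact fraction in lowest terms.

8288/45

Total count: 227 + 42 + 118 + 17 + 16 + 34 + 41 + 93 + 24 = 612.
Total exposure: 5 + 1 + 4 + 1 + 1 + 1 + 3 + 6 + 1 = 23 hours.
Gamma(α, β) with Poisson data over total exposure Σt gives posterior Gamma(α+Σx, β+Σt) = Gamma(640, 30).
The posterior predictive for a window of length T is Negative Binomial with variance T·α'·(β'+T)/β'² = 7·640·37/900 = 8288/45.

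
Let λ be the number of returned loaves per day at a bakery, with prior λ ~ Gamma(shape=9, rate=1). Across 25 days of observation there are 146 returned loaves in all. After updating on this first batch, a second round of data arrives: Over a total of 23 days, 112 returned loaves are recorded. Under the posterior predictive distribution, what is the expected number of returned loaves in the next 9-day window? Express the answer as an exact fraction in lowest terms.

2403/49

Total count 146 over total exposure 25 days.
After the first batch: Gamma(9 + 146, 1 + 25) = Gamma(155, 26).
Total count 112 over total exposure 23 days.
After the second batch: Gamma(155 + 112, 26 + 23) = Gamma(267, 49).
Predictive mean over a 9-day window = T·E[λ|data] = 9·267/49 = 2403/49.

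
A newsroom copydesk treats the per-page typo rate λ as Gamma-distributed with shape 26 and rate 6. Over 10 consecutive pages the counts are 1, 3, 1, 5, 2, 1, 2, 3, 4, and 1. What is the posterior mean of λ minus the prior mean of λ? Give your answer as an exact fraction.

-61/48

Total count: 1 + 3 + 1 + 5 + 2 + 1 + 2 + 3 + 4 + 1 = 23.
Total exposure: 10 pages.
Posterior: α' = 26 + 23 = 49, β' = 6 + 10 = 16.
Posterior mean = 49/16 = 49/16; prior mean = 26/6 = 13/3. Difference = 49/16 − 13/3 = -61/48.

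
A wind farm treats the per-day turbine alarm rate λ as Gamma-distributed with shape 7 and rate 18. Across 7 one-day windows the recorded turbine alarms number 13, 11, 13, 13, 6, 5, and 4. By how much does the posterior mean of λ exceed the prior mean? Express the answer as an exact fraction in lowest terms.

Total count: 13 + 11 + 13 + 13 + 6 + 5 + 4 = 65.
Total exposure: 7 days.
The Gamma prior is conjugate for the Poisson rate, so λ | data ~ Gamma(7+65, 18+7) = Gamma(72, 25).
Posterior mean = 72/25 = 72/25; prior mean = 7/18 = 7/18. Difference = 72/25 − 7/18 = 1121/450.

1121/450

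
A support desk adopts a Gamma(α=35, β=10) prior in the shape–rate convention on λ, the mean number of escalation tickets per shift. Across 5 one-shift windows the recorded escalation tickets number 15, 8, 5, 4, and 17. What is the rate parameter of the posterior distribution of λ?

Total count: 15 + 8 + 5 + 4 + 17 = 49.
Total exposure: 5 shifts.
By Gamma–Poisson conjugacy, the posterior is Gamma(α + Σx, β + Σt) = Gamma(35 + 49, 10 + 5) = Gamma(84, 15).

15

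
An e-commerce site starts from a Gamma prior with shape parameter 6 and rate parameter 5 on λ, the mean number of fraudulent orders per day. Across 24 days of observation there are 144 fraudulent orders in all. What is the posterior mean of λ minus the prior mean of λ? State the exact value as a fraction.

Total count 144 over total exposure 24 days.
Posterior: α' = 6 + 144 = 150, β' = 5 + 24 = 29.
Posterior mean = 150/29 = 150/29; prior mean = 6/5 = 6/5. Difference = 150/29 − 6/5 = 576/145.

576/145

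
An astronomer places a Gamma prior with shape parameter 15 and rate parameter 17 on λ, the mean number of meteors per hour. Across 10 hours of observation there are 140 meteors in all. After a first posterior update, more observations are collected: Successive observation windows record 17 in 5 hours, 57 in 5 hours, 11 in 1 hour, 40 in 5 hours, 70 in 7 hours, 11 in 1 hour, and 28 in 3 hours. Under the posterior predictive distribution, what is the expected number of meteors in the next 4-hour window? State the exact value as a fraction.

Total count 140 over total exposure 10 hours.
After the first batch: Gamma(15 + 140, 17 + 10) = Gamma(155, 27).
Total count: 17 + 57 + 11 + 40 + 70 + 11 + 28 = 234.
Total exposure: 5 + 5 + 1 + 5 + 7 + 1 + 3 = 27 hours.
After the second batch: Gamma(155 + 234, 27 + 27) = Gamma(389, 54).
Predictive mean over a 4-hour window = T·E[λ|data] = 4·389/54 = 778/27.

778/27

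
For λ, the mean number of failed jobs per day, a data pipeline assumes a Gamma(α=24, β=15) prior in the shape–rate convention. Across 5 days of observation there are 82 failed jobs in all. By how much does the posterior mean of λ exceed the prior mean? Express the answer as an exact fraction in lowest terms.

Total count 82 over total exposure 5 days.
Conjugate update: add total count to the shape and total exposure to the rate, giving Gamma(106, 20).
Posterior mean = 106/20 = 53/10; prior mean = 24/15 = 8/5. Difference = 53/10 − 8/5 = 37/10.

37/10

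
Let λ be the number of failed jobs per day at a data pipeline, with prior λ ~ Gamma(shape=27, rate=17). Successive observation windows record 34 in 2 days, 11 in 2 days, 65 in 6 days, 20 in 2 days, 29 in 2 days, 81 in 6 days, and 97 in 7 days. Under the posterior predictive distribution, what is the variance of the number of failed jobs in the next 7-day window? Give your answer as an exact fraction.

Total count: 34 + 11 + 65 + 20 + 29 + 81 + 97 = 337.
Total exposure: 2 + 2 + 6 + 2 + 2 + 6 + 7 = 27 days.
Posterior: α' = 27 + 337 = 364, β' = 17 + 27 = 44.
The posterior predictive for a window of length T is Negative Binomial with variance T·α'·(β'+T)/β'² = 7·364·51/1936 = 32487/484.

32487/484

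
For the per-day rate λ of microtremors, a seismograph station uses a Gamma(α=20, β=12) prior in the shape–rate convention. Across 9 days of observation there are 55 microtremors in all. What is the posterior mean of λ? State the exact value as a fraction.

25/7

Total count 55 over total exposure 9 days.
Posterior: α' = 20 + 55 = 75, β' = 12 + 9 = 21.
Posterior mean = α'/β' = 75/21 = 25/7.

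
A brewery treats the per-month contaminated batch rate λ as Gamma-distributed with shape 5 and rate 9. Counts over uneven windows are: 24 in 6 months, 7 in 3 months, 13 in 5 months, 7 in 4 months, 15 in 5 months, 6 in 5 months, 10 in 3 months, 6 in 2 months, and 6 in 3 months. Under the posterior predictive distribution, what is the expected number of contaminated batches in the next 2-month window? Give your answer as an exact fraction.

Total count: 24 + 7 + 13 + 7 + 15 + 6 + 10 + 6 + 6 = 94.
Total exposure: 6 + 3 + 5 + 4 + 5 + 5 + 3 + 2 + 3 = 36 months.
Posterior: α' = 5 + 94 = 99, β' = 9 + 36 = 45.
Predictive mean over a 2-month window = T·E[λ|data] = 2·99/45 = 22/5.

22/5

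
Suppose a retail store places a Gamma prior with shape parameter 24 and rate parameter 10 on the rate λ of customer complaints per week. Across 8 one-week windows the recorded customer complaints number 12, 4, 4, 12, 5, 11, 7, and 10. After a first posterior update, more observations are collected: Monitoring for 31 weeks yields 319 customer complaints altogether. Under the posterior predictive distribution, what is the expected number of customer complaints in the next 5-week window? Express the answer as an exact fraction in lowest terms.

Total count: 12 + 4 + 4 + 12 + 5 + 11 + 7 + 10 = 65.
Total exposure: 8 weeks.
After the first batch: Gamma(24 + 65, 10 + 8) = Gamma(89, 18).
Total count 319 over total exposure 31 weeks.
After the second batch: Gamma(89 + 319, 18 + 31) = Gamma(408, 49).
Predictive mean over a 5-week window = T·E[λ|data] = 5·408/49 = 2040/49.

2040/49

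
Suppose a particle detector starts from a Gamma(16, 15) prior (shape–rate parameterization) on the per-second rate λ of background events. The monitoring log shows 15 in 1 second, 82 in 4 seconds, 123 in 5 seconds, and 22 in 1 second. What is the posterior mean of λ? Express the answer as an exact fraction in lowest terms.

Total count: 15 + 82 + 123 + 22 = 242.
Total exposure: 1 + 4 + 5 + 1 = 11 seconds.
Conjugate update: add total count to the shape and total exposure to the rate, giving Gamma(258, 26).
Posterior mean = α'/β' = 258/26 = 129/13.

129/13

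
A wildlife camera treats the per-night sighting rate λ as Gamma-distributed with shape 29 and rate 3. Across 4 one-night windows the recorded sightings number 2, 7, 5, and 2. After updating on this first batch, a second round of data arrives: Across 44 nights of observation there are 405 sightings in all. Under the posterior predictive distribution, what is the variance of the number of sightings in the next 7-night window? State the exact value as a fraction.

Total count: 2 + 7 + 5 + 2 = 16.
Total exposure: 4 nights.
After the first batch: Gamma(29 + 16, 3 + 4) = Gamma(45, 7).
Total count 405 over total exposure 44 nights.
After the second batch: Gamma(45 + 405, 7 + 44) = Gamma(450, 51).
The posterior predictive for a window of length T is Negative Binomial with variance T·α'·(β'+T)/β'² = 7·450·58/2601 = 20300/289.

20300/289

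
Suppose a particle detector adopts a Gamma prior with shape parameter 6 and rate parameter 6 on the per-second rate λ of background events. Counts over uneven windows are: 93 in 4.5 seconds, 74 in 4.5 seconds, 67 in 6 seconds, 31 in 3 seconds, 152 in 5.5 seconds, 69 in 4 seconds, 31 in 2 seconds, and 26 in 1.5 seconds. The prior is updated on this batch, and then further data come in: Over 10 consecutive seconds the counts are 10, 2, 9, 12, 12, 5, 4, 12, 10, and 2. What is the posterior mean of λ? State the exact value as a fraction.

Total count: 93 + 74 + 67 + 31 + 152 + 69 + 31 + 26 = 543.
Total exposure: 4.5 + 4.5 + 6 + 3 + 5.5 + 4 + 2 + 1.5 = 31 seconds.
After the first batch: Gamma(6 + 543, 6 + 31) = Gamma(549, 37).
Total count: 10 + 2 + 9 + 12 + 12 + 5 + 4 + 12 + 10 + 2 = 78.
Total exposure: 10 seconds.
After the second batch: Gamma(549 + 78, 37 + 10) = Gamma(627, 47).
Posterior mean = α'/β' = 627/47.

627/47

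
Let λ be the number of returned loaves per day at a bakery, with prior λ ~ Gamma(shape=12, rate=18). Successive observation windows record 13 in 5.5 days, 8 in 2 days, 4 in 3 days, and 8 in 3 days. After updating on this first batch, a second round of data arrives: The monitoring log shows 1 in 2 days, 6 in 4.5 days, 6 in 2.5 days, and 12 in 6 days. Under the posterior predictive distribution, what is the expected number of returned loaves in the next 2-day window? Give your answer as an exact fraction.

Total count: 13 + 8 + 4 + 8 = 33.
Total exposure: 5.5 + 2 + 3 + 3 = 13.5 days.
After the first batch: Gamma(12 + 33, 18 + 13.5) = Gamma(45, 63/2).
Total count: 1 + 6 + 6 + 12 = 25.
Total exposure: 2 + 4.5 + 2.5 + 6 = 15 days.
After the second batch: Gamma(45 + 25, 63/2 + 15) = Gamma(70, 93/2).
Predictive mean over a 2-day window = T·E[λ|data] = 2·70/(93/2) = 280/93.

280/93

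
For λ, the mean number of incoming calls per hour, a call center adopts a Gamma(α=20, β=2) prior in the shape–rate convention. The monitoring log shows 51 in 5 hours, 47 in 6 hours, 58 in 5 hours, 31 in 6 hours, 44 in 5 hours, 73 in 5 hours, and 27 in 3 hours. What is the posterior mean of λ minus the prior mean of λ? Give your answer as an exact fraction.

Total count: 51 + 47 + 58 + 31 + 44 + 73 + 27 = 331.
Total exposure: 5 + 6 + 5 + 6 + 5 + 5 + 3 = 35 hours.
Gamma(α, β) with Poisson data over total exposure Σt gives posterior Gamma(α+Σx, β+Σt) = Gamma(351, 37).
Posterior mean = 351/37 = 351/37; prior mean = 20/2 = 10. Difference = 351/37 − 10 = -19/37.

-19/37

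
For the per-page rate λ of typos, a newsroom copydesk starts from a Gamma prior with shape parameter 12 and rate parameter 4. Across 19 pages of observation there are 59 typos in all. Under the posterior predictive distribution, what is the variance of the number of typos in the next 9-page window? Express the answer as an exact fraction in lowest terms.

20448/529

Total count 59 over total exposure 19 pages.
Gamma(α, β) with Poisson data over total exposure Σt gives posterior Gamma(α+Σx, β+Σt) = Gamma(71, 23).
The posterior predictive for a window of length T is Negative Binomial with variance T·α'·(β'+T)/β'² = 9·71·32/529 = 20448/529.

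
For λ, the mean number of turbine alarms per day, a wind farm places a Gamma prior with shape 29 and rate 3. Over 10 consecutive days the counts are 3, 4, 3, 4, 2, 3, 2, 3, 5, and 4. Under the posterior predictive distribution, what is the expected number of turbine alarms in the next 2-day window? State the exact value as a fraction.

124/13

Total count: 3 + 4 + 3 + 4 + 2 + 3 + 2 + 3 + 5 + 4 = 33.
Total exposure: 10 days.
The Gamma prior is conjugate for the Poisson rate, so λ | data ~ Gamma(29+33, 3+10) = Gamma(62, 13).
Predictive mean over a 2-day window = T·E[λ|data] = 2·62/13 = 124/13.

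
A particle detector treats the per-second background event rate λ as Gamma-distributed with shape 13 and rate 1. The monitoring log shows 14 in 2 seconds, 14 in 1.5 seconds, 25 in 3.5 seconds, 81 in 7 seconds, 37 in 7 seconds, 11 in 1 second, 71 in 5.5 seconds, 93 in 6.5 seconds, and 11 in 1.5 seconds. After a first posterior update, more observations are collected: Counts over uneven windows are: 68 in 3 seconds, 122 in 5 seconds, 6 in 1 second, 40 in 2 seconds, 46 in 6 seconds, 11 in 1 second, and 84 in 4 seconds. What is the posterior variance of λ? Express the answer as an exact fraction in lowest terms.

Total count: 14 + 14 + 25 + 81 + 37 + 11 + 71 + 93 + 11 = 357.
Total exposure: 2 + 1.5 + 3.5 + 7 + 7 + 1 + 5.5 + 6.5 + 1.5 = 35.5 seconds.
After the first batch: Gamma(13 + 357, 1 + 35.5) = Gamma(370, 73/2).
Total count: 68 + 122 + 6 + 40 + 46 + 11 + 84 = 377.
Total exposure: 3 + 5 + 1 + 2 + 6 + 1 + 4 = 22 seconds.
After the second batch: Gamma(370 + 377, 73/2 + 22) = Gamma(747, 117/2).
Posterior variance = α'/β'² = 747/(13689/4) = 332/1521.

332/1521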